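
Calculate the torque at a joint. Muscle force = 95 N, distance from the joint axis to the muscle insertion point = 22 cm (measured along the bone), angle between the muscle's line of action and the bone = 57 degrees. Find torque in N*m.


Torque = F * d * sin(theta)   (moment arm = d*sin(theta))
d = 22 cm = 0.22 m
Torque = 95 * 0.22 * sin(57)
Torque = 17.53 N*m


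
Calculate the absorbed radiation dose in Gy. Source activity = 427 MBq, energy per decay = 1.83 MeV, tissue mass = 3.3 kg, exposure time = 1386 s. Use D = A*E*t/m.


A = 427 MBq = 4.2700e+08 Bq
E = 1.83 MeV = 2.93166e-13 J
D = A*E*t/m = 4.2700e+08*2.93166e-13*1386/3.3
D = 0.05258 Gy


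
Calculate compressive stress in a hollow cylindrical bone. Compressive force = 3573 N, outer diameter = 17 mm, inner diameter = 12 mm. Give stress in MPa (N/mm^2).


A = pi*(r_o^2 - r_i^2)
r_o = 8.5 mm, r_i = 6 mm
A = 113.883 mm^2
sigma = F/A = 3573 / 113.883
sigma = 31.37 MPa


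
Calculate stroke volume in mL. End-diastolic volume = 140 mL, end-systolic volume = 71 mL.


SV = EDV - ESV
SV = 140 - 71
SV = 69 mL


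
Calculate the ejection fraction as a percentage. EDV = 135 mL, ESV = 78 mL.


SV = EDV - ESV = 135 - 78 = 57 mL
EF = SV/EDV * 100 = 57/135 * 100
EF = 42.22%


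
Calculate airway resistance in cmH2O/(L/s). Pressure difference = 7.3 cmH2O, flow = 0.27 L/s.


R = dP / flow
R = 7.3 / 0.27
R = 27.04 cmH2O/(L/s)


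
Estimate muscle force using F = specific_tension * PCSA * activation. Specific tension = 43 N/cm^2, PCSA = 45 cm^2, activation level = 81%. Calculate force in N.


F = sigma * PCSA * activation
F = 43 * 45 * 0.81
F = 1567 N


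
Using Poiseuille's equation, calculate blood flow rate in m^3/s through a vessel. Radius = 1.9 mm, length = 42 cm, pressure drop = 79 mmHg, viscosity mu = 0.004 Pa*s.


Q = pi*r^4*dP / (8*mu*L)
r = 0.0019 m, L = 0.42 m
dP = 79 mmHg = 10532.438 Pa
Q = 3.2084e-05 m^3/s


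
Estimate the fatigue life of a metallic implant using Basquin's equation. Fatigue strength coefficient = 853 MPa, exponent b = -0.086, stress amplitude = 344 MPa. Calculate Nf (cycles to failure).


sigma_a = sigma_f' * (2Nf)^b
2Nf = (sigma_a/sigma_f')^(1/b)
2Nf = (344/853)^(1/-0.086)
2Nf = 38542.251
Nf = 1.927e+04


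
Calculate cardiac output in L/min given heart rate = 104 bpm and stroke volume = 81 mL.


CO = HR * SV
CO = 104 * 81 / 1000
CO = 8.424 L/min


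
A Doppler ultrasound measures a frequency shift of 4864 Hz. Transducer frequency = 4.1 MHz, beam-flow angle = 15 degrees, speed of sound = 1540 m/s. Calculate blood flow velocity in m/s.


v = fd * c / (2 * f0 * cos(theta))
v = 4864 * 1540 / (2 * 4.1000e+06 * cos(15))
v = 0.9457 m/s


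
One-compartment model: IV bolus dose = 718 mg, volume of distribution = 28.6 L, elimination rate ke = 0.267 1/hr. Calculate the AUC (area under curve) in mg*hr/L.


C0 = Dose/Vd = 718/28.6 = 25.1049 mg/L
AUC = C0/ke = 25.1049/0.267
AUC = 94.03 mg*hr/L


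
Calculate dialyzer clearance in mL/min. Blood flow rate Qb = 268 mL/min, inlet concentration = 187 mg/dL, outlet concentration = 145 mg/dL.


K = Qb * (Cb_in - Cb_out) / Cb_in
K = 268 * (187 - 145) / 187
K = 60.19 mL/min


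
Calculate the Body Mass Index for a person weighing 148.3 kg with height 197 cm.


BMI = weight / height^2
height = 197 cm = 1.97 m
BMI = 148.3 / 1.97^2
BMI = 38.21 kg/m^2


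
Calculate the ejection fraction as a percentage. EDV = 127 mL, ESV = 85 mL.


SV = EDV - ESV = 127 - 85 = 42 mL
EF = SV/EDV * 100 = 42/127 * 100
EF = 33.07%


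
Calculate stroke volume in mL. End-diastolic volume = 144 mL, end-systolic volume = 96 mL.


SV = EDV - ESV
SV = 144 - 96
SV = 48 mL


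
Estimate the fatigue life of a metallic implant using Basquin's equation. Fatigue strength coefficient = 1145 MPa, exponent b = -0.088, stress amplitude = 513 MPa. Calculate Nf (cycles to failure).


sigma_a = sigma_f' * (2Nf)^b
2Nf = (sigma_a/sigma_f')^(1/b)
2Nf = (513/1145)^(1/-0.088)
2Nf = 9169.9088
Nf = 4585


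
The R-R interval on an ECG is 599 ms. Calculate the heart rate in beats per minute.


HR = 60 / RR_interval(s)
RR = 599 ms = 0.599 s
HR = 60 / 0.599 = 100.2 bpm


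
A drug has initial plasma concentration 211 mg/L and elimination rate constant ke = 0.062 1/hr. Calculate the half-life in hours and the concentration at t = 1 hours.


t_half = ln(2) / ke = 0.693147 / 0.062 = 11.18 hr
C(t) = C0 * exp(-ke*t) = 211 * exp(-0.062*1)
C(1) = 198.3 mg/L


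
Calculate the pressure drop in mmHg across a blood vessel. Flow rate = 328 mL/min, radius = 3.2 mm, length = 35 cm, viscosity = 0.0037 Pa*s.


dP = 8*mu*L*Q / (pi*r^4)
Q = 328 mL/min = 5.46667e-06 m^3/s
dP = 171.923 Pa = 171.923 / 133.322 mmHg = 1.29 mmHg


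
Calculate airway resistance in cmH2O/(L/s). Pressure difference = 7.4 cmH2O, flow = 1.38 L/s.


R = dP / flow
R = 7.4 / 1.38
R = 5.362 cmH2O/(L/s)


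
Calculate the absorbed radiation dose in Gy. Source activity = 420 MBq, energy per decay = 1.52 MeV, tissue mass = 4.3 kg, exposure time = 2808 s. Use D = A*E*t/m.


A = 420 MBq = 4.2000e+08 Bq
E = 1.52 MeV = 2.43504e-13 J
D = A*E*t/m = 4.2000e+08*2.43504e-13*2808/4.3
D = 0.06679 Gy


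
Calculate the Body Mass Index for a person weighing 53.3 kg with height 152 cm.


BMI = weight / height^2
height = 152 cm = 1.52 m
BMI = 53.3 / 1.52^2
BMI = 23.07 kg/m^2


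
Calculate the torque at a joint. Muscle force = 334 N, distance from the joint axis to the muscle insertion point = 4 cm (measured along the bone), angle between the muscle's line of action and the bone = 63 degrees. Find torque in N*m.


Torque = F * d * sin(theta)   (moment arm = d*sin(theta))
d = 4 cm = 0.04 m
Torque = 334 * 0.04 * sin(63)
Torque = 11.9 N*m


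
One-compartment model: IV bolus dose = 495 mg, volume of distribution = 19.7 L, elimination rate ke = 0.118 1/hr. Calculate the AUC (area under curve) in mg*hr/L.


C0 = Dose/Vd = 495/19.7 = 25.1269 mg/L
AUC = C0/ke = 25.1269/0.118
AUC = 212.9 mg*hr/L


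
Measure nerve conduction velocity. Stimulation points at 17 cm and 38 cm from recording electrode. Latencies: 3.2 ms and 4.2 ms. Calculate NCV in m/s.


Distance = (38 - 17) / 100 = 0.21 m
dt = (4.2 - 3.2) / 1000 = 0.001 s
NCV = dist / dt = 210 m/s


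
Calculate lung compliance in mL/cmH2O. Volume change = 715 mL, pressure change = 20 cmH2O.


C = dV / dP
C = 715 / 20
C = 35.75 mL/cmH2O


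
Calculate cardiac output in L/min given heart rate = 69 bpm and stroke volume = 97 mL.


CO = HR * SV
CO = 69 * 97 / 1000
CO = 6.693 L/min


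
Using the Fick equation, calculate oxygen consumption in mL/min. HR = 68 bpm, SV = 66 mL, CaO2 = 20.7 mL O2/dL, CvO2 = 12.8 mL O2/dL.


CO = HR*SV = 68*66/1000 = 4.488 L/min
a-v O2 diff = 20.7 - 12.8 = 7.9 mL/dL
VO2 = CO * (CaO2-CvO2) * 10 dL/L
VO2 = 4.488 * 7.9 * 10
VO2 = 354.6 mL/min


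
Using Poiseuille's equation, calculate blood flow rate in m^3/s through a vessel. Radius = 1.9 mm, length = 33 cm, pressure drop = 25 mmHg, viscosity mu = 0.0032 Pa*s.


Q = pi*r^4*dP / (8*mu*L)
r = 0.0019 m, L = 0.33 m
dP = 25 mmHg = 3333.05 Pa
Q = 1.6153e-05 m^3/s


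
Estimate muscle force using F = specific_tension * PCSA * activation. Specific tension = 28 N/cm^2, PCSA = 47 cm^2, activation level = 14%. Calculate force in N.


F = sigma * PCSA * activation
F = 28 * 47 * 0.14
F = 184.2 N


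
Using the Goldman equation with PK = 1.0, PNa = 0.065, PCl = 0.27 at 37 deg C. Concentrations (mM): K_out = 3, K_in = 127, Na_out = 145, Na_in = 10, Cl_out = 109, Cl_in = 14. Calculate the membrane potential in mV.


Vm = (RT/F)*ln((PK*Ko + PNa*Nao + PCl*Cli)/(PK*Ki + PNa*Nai + PCl*Clo))
Numer = 16.205, Denom = 157.08
Vm = -60.7 mV


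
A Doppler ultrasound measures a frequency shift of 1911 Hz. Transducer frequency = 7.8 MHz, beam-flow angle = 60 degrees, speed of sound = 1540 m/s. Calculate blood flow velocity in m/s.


v = fd * c / (2 * f0 * cos(theta))
v = 1911 * 1540 / (2 * 7.8000e+06 * cos(60))
v = 0.3773 m/s


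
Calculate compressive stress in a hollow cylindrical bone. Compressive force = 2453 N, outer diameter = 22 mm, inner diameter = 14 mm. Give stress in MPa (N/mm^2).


A = pi*(r_o^2 - r_i^2)
r_o = 11 mm, r_i = 7 mm
A = 226.195 mm^2
sigma = F/A = 2453 / 226.195
sigma = 10.84 MPa


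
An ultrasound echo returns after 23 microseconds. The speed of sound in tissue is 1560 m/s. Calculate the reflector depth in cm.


depth = c * t / 2
t = 23 us = 2.3000e-05 s
depth = 1560 * 2.3000e-05 / 2
depth = 0.01794 m = 1.794 cm


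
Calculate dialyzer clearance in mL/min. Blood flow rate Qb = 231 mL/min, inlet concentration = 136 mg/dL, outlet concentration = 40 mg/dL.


K = Qb * (Cb_in - Cb_out) / Cb_in
K = 231 * (136 - 40) / 136
K = 163.1 mL/min


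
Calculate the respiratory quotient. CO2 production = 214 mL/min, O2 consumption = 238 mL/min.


RQ = VCO2 / VO2
RQ = 214 / 238
RQ = 0.8992


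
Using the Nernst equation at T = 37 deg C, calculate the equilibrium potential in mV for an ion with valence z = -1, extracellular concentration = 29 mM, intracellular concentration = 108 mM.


E = (RT/(zF)) * ln(C_out/C_in)
T = 37 + 273.15 = 310.15 K
E = (8.314 * 310.15 / (-1 * 96485)) * ln(29/108)
E = 35.14 mV


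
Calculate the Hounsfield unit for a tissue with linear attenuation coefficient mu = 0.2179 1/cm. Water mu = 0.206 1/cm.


HU = ((mu_tissue - mu_water) / mu_water) * 1000
HU = ((0.2179 - 0.206) / 0.206) * 1000
HU = 57.77


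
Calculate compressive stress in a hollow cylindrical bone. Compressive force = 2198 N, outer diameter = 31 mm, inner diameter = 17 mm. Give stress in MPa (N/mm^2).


A = pi*(r_o^2 - r_i^2)
r_o = 15.5 mm, r_i = 8.5 mm
A = 527.788 mm^2
sigma = F/A = 2198 / 527.788
sigma = 4.165 MPa


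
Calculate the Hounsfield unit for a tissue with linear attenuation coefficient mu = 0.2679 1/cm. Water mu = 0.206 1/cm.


HU = ((mu_tissue - mu_water) / mu_water) * 1000
HU = ((0.2679 - 0.206) / 0.206) * 1000
HU = 300.5


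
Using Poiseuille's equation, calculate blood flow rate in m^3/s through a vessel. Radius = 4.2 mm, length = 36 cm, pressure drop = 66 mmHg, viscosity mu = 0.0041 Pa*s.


Q = pi*r^4*dP / (8*mu*L)
r = 0.0042 m, L = 0.36 m
dP = 66 mmHg = 8799.252 Pa
Q = 7.2848e-04 m^3/s


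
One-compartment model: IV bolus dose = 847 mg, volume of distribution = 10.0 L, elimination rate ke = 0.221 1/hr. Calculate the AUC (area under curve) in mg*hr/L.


C0 = Dose/Vd = 847/10.0 = 84.7 mg/L
AUC = C0/ke = 84.7/0.221
AUC = 383.3 mg*hr/L


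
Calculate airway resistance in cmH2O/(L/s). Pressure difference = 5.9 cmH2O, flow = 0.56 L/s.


R = dP / flow
R = 5.9 / 0.56
R = 10.54 cmH2O/(L/s)


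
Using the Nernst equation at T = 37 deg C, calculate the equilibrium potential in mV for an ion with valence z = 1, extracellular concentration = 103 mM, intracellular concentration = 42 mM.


E = (RT/(zF)) * ln(C_out/C_in)
T = 37 + 273.15 = 310.15 K
E = (8.314 * 310.15 / (1 * 96485)) * ln(103/42)
E = 23.97 mV


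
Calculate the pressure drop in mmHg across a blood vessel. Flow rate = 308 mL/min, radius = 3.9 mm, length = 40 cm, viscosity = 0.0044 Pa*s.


dP = 8*mu*L*Q / (pi*r^4)
Q = 308 mL/min = 5.13333e-06 m^3/s
dP = 99.4474 Pa = 99.4474 / 133.322 mmHg = 0.7459 mmHg


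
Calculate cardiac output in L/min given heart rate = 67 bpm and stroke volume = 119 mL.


CO = HR * SV
CO = 67 * 119 / 1000
CO = 7.973 L/min


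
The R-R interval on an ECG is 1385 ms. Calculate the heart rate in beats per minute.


HR = 60 / RR_interval(s)
RR = 1385 ms = 1.385 s
HR = 60 / 1.385 = 43.32 bpm


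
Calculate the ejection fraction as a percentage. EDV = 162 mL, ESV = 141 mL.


SV = EDV - ESV = 162 - 141 = 21 mL
EF = SV/EDV * 100 = 21/162 * 100
EF = 12.96%


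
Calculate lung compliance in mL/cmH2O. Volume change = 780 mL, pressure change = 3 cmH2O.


C = dV / dP
C = 780 / 3
C = 260 mL/cmH2O


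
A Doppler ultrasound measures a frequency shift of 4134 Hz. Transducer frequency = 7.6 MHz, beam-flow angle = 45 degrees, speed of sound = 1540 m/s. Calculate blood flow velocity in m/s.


v = fd * c / (2 * f0 * cos(theta))
v = 4134 * 1540 / (2 * 7.6000e+06 * cos(45))
v = 0.5923 m/s


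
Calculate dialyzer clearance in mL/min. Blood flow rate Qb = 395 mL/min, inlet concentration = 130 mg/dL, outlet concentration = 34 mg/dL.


K = Qb * (Cb_in - Cb_out) / Cb_in
K = 395 * (130 - 34) / 130
K = 291.7 mL/min


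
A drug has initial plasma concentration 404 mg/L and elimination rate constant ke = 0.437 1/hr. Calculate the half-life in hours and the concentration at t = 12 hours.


t_half = ln(2) / ke = 0.693147 / 0.437 = 1.586 hr
C(t) = C0 * exp(-ke*t) = 404 * exp(-0.437*12)
C(12) = 2.133 mg/L


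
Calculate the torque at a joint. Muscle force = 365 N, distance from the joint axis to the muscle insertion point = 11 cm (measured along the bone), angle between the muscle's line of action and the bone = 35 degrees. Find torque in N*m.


Torque = F * d * sin(theta)   (moment arm = d*sin(theta))
d = 11 cm = 0.11 m
Torque = 365 * 0.11 * sin(35)
Torque = 23.03 N*m


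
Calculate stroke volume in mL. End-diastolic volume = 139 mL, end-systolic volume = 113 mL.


SV = EDV - ESV
SV = 139 - 113
SV = 26 mL


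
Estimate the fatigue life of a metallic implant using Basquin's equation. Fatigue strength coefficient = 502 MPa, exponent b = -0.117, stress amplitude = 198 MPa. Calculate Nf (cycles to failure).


sigma_a = sigma_f' * (2Nf)^b
2Nf = (sigma_a/sigma_f')^(1/b)
2Nf = (198/502)^(1/-0.117)
2Nf = 2840.0157
Nf = 1420


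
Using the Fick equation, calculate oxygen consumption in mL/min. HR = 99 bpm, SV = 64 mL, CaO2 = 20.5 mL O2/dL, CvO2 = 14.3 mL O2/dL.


CO = HR*SV = 99*64/1000 = 6.336 L/min
a-v O2 diff = 20.5 - 14.3 = 6.2 mL/dL
VO2 = CO * (CaO2-CvO2) * 10 dL/L
VO2 = 6.336 * 6.2 * 10
VO2 = 392.8 mL/min


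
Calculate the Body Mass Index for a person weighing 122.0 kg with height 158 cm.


BMI = weight / height^2
height = 158 cm = 1.58 m
BMI = 122.0 / 1.58^2
BMI = 48.87 kg/m^2


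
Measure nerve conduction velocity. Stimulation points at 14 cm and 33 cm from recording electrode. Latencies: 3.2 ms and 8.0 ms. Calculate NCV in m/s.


Distance = (33 - 14) / 100 = 0.19 m
dt = (8.0 - 3.2) / 1000 = 0.0048 s
NCV = dist / dt = 39.58 m/s


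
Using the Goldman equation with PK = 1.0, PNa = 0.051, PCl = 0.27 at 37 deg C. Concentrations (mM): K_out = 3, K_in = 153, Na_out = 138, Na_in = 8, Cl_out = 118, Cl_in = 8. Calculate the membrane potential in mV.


Vm = (RT/F)*ln((PK*Ko + PNa*Nao + PCl*Cli)/(PK*Ki + PNa*Nai + PCl*Clo))
Numer = 12.198, Denom = 185.268
Vm = -72.71 mV


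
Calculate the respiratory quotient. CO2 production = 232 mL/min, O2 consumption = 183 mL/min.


RQ = VCO2 / VO2
RQ = 232 / 183
RQ = 1.268


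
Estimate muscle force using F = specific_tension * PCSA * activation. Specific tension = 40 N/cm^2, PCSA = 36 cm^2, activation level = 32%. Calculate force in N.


F = sigma * PCSA * activation
F = 40 * 36 * 0.32
F = 460.8 N


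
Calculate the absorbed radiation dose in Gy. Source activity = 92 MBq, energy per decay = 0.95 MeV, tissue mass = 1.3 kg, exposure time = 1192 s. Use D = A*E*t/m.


A = 92 MBq = 9.2000e+07 Bq
E = 0.95 MeV = 1.5219e-13 J
D = A*E*t/m = 9.2000e+07*1.5219e-13*1192/1.3
D = 0.01284 Gy


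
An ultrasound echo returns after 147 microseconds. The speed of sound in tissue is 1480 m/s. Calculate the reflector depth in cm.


depth = c * t / 2
t = 147 us = 1.4700e-04 s
depth = 1480 * 1.4700e-04 / 2
depth = 0.10878 m = 10.878 cm


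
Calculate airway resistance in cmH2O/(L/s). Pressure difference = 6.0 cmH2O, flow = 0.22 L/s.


R = dP / flow
R = 6.0 / 0.22
R = 27.27 cmH2O/(L/s)


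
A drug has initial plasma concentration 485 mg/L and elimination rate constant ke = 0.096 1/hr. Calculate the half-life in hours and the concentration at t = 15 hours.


t_half = ln(2) / ke = 0.693147 / 0.096 = 7.22 hr
C(t) = C0 * exp(-ke*t) = 485 * exp(-0.096*15)
C(15) = 114.9 mg/L


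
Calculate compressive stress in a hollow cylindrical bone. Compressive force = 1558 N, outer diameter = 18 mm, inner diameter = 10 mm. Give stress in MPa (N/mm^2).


A = pi*(r_o^2 - r_i^2)
r_o = 9 mm, r_i = 5 mm
A = 175.929 mm^2
sigma = F/A = 1558 / 175.929
sigma = 8.856 MPa


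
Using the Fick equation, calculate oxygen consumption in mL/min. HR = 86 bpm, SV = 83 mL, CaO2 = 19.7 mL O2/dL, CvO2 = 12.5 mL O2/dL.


CO = HR*SV = 86*83/1000 = 7.138 L/min
a-v O2 diff = 19.7 - 12.5 = 7.2 mL/dL
VO2 = CO * (CaO2-CvO2) * 10 dL/L
VO2 = 7.138 * 7.2 * 10
VO2 = 513.9 mL/min


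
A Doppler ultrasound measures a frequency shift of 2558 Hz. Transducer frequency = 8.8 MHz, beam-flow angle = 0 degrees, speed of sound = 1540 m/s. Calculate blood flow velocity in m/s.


v = fd * c / (2 * f0 * cos(theta))
v = 2558 * 1540 / (2 * 8.8000e+06 * cos(0))
v = 0.2238 m/s


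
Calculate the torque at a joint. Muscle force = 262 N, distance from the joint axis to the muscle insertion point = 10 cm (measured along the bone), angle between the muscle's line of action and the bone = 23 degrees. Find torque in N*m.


Torque = F * d * sin(theta)   (moment arm = d*sin(theta))
d = 10 cm = 0.1 m
Torque = 262 * 0.1 * sin(23)
Torque = 10.24 N*m


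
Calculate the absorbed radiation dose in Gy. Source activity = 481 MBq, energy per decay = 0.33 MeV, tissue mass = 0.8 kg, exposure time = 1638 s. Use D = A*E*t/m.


A = 481 MBq = 4.8100e+08 Bq
E = 0.33 MeV = 5.2866e-14 J
D = A*E*t/m = 4.8100e+08*5.2866e-14*1638/0.8
D = 0.05206 Gy


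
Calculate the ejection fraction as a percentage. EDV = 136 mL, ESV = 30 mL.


SV = EDV - ESV = 136 - 30 = 106 mL
EF = SV/EDV * 100 = 106/136 * 100
EF = 77.94%


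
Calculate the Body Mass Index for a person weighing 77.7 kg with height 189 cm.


BMI = weight / height^2
height = 189 cm = 1.89 m
BMI = 77.7 / 1.89^2
BMI = 21.75 kg/m^2


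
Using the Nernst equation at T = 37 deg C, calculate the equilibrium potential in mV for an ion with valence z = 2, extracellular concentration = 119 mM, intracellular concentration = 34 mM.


E = (RT/(zF)) * ln(C_out/C_in)
T = 37 + 273.15 = 310.15 K
E = (8.314 * 310.15 / (2 * 96485)) * ln(119/34)
E = 16.74 mV


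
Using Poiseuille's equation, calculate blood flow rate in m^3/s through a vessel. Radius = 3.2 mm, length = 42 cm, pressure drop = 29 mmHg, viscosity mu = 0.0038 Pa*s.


Q = pi*r^4*dP / (8*mu*L)
r = 0.0032 m, L = 0.42 m
dP = 29 mmHg = 3866.338 Pa
Q = 9.9753e-05 m^3/s


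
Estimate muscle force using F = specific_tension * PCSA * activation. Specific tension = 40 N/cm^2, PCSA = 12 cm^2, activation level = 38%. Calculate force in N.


F = sigma * PCSA * activation
F = 40 * 12 * 0.38
F = 182.4 N


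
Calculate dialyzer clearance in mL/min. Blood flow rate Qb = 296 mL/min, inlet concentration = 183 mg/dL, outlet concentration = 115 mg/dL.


K = Qb * (Cb_in - Cb_out) / Cb_in
K = 296 * (183 - 115) / 183
K = 110 mL/min


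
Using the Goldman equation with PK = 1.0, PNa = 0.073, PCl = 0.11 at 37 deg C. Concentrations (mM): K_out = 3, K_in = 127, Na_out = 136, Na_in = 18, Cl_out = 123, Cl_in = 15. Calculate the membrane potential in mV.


Vm = (RT/F)*ln((PK*Ko + PNa*Nao + PCl*Cli)/(PK*Ki + PNa*Nai + PCl*Clo))
Numer = 14.578, Denom = 141.844
Vm = -60.81 mV


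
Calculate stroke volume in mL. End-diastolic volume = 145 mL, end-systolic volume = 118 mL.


SV = EDV - ESV
SV = 145 - 118
SV = 27 mL


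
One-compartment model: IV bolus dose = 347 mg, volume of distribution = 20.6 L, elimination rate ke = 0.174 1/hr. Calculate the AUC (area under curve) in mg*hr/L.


C0 = Dose/Vd = 347/20.6 = 16.8447 mg/L
AUC = C0/ke = 16.8447/0.174
AUC = 96.81 mg*hr/L


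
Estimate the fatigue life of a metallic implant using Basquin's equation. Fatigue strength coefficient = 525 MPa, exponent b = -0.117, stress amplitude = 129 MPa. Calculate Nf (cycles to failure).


sigma_a = sigma_f' * (2Nf)^b
2Nf = (sigma_a/sigma_f')^(1/b)
2Nf = (129/525)^(1/-0.117)
2Nf = 162179.71
Nf = 8.109e+04


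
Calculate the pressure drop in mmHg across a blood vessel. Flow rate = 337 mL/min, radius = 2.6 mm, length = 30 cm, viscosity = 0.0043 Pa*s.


dP = 8*mu*L*Q / (pi*r^4)
Q = 337 mL/min = 5.61667e-06 m^3/s
dP = 403.753 Pa = 403.753 / 133.322 mmHg = 3.028 mmHg


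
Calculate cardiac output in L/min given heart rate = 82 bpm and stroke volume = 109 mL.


CO = HR * SV
CO = 82 * 109 / 1000
CO = 8.938 L/min


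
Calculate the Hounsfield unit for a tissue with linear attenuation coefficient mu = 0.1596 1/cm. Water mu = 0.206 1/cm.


HU = ((mu_tissue - mu_water) / mu_water) * 1000
HU = ((0.1596 - 0.206) / 0.206) * 1000
HU = -225.2


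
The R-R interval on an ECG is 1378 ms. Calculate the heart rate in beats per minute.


HR = 60 / RR_interval(s)
RR = 1378 ms = 1.378 s
HR = 60 / 1.378 = 43.54 bpm


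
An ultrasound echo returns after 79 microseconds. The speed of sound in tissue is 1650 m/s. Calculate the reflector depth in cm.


depth = c * t / 2
t = 79 us = 7.9000e-05 s
depth = 1650 * 7.9000e-05 / 2
depth = 0.065175 m = 6.5175 cm


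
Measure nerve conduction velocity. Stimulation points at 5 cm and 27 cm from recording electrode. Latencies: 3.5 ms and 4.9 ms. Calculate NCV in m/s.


Distance = (27 - 5) / 100 = 0.22 m
dt = (4.9 - 3.5) / 1000 = 0.0014 s
NCV = dist / dt = 157.1 m/s


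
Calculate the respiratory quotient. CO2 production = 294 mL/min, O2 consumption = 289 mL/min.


RQ = VCO2 / VO2
RQ = 294 / 289
RQ = 1.017


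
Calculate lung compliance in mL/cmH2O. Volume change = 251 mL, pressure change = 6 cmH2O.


C = dV / dP
C = 251 / 6
C = 41.83 mL/cmH2O


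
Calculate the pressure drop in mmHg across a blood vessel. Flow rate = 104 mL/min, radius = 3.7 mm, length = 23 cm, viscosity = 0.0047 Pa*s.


dP = 8*mu*L*Q / (pi*r^4)
Q = 104 mL/min = 1.73333e-06 m^3/s
dP = 25.4589 Pa = 25.4589 / 133.322 mmHg = 0.191 mmHg


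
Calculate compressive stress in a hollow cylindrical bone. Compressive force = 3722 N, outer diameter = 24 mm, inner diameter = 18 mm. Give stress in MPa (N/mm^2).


A = pi*(r_o^2 - r_i^2)
r_o = 12 mm, r_i = 9 mm
A = 197.92 mm^2
sigma = F/A = 3722 / 197.92
sigma = 18.81 MPa


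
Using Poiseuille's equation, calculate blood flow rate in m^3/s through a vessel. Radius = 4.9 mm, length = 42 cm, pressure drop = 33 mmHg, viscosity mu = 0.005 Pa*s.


Q = pi*r^4*dP / (8*mu*L)
r = 0.0049 m, L = 0.42 m
dP = 33 mmHg = 4399.626 Pa
Q = 4.7429e-04 m^3/s


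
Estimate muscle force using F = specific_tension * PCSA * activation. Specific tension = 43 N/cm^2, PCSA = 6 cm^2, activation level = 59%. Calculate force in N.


F = sigma * PCSA * activation
F = 43 * 6 * 0.59
F = 152.2 N


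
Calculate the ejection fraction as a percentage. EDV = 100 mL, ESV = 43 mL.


SV = EDV - ESV = 100 - 43 = 57 mL
EF = SV/EDV * 100 = 57/100 * 100
EF = 57%


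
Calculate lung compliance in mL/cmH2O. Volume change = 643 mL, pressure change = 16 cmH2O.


C = dV / dP
C = 643 / 16
C = 40.19 mL/cmH2O


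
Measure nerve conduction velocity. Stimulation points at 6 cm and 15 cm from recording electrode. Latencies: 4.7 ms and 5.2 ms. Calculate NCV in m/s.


Distance = (15 - 6) / 100 = 0.09 m
dt = (5.2 - 4.7) / 1000 = 5.0000e-04 s
NCV = dist / dt = 180 m/s


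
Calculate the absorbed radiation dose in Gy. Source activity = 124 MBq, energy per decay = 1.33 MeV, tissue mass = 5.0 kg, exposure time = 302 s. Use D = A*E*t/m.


A = 124 MBq = 1.2400e+08 Bq
E = 1.33 MeV = 2.13066e-13 J
D = A*E*t/m = 1.2400e+08*2.13066e-13*302/5.0
D = 0.001596 Gy


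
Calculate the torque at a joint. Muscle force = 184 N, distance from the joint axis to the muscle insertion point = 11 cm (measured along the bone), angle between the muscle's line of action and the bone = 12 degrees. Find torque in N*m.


Torque = F * d * sin(theta)   (moment arm = d*sin(theta))
d = 11 cm = 0.11 m
Torque = 184 * 0.11 * sin(12)
Torque = 4.208 N*m


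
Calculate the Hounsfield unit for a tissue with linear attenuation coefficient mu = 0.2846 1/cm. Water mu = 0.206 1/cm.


HU = ((mu_tissue - mu_water) / mu_water) * 1000
HU = ((0.2846 - 0.206) / 0.206) * 1000
HU = 381.6


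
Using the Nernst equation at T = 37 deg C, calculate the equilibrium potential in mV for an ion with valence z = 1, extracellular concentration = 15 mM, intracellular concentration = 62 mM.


E = (RT/(zF)) * ln(C_out/C_in)
T = 37 + 273.15 = 310.15 K
E = (8.314 * 310.15 / (1 * 96485)) * ln(15/62)
E = -37.93 mV


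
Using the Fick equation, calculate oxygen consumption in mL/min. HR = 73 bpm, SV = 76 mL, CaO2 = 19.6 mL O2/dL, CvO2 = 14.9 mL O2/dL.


CO = HR*SV = 73*76/1000 = 5.548 L/min
a-v O2 diff = 19.6 - 14.9 = 4.7 mL/dL
VO2 = CO * (CaO2-CvO2) * 10 dL/L
VO2 = 5.548 * 4.7 * 10
VO2 = 260.8 mL/min


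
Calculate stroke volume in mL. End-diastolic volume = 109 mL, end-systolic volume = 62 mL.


SV = EDV - ESV
SV = 109 - 62
SV = 47 mL


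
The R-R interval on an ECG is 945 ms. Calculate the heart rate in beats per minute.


HR = 60 / RR_interval(s)
RR = 945 ms = 0.945 s
HR = 60 / 0.945 = 63.49 bpm


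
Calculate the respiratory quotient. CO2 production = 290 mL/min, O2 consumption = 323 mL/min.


RQ = VCO2 / VO2
RQ = 290 / 323
RQ = 0.8978


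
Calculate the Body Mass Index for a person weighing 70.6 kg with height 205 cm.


BMI = weight / height^2
height = 205 cm = 2.05 m
BMI = 70.6 / 2.05^2
BMI = 16.8 kg/m^2


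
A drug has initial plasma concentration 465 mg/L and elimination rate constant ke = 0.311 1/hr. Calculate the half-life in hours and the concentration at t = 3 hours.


t_half = ln(2) / ke = 0.693147 / 0.311 = 2.229 hr
C(t) = C0 * exp(-ke*t) = 465 * exp(-0.311*3)
C(3) = 182.9 mg/L


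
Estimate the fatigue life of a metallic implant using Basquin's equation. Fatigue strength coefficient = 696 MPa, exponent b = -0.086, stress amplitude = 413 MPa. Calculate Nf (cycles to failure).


sigma_a = sigma_f' * (2Nf)^b
2Nf = (sigma_a/sigma_f')^(1/b)
2Nf = (413/696)^(1/-0.086)
2Nf = 432.08775
Nf = 216


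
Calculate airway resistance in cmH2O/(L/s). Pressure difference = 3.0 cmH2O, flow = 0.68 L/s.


R = dP / flow
R = 3.0 / 0.68
R = 4.412 cmH2O/(L/s)


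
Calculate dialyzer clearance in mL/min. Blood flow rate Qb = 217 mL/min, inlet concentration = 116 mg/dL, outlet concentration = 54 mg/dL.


K = Qb * (Cb_in - Cb_out) / Cb_in
K = 217 * (116 - 54) / 116
K = 116 mL/min


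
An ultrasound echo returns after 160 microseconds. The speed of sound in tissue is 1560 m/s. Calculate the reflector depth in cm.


depth = c * t / 2
t = 160 us = 1.6000e-04 s
depth = 1560 * 1.6000e-04 / 2
depth = 0.1248 m = 12.48 cm


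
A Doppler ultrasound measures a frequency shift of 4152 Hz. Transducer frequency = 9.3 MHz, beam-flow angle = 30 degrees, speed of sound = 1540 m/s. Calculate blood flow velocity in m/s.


v = fd * c / (2 * f0 * cos(theta))
v = 4152 * 1540 / (2 * 9.3000e+06 * cos(30))
v = 0.3969 m/s


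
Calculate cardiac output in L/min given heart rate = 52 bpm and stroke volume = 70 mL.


CO = HR * SV
CO = 52 * 70 / 1000
CO = 3.64 L/min


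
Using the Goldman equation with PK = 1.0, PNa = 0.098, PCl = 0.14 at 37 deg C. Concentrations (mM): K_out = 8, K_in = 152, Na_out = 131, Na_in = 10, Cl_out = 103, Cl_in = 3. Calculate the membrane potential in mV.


Vm = (RT/F)*ln((PK*Ko + PNa*Nao + PCl*Cli)/(PK*Ki + PNa*Nai + PCl*Clo))
Numer = 21.258, Denom = 167.4
Vm = -55.15 mV


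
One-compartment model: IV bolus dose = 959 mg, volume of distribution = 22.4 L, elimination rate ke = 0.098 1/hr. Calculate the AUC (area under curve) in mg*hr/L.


C0 = Dose/Vd = 959/22.4 = 42.8125 mg/L
AUC = C0/ke = 42.8125/0.098
AUC = 436.9 mg*hr/L


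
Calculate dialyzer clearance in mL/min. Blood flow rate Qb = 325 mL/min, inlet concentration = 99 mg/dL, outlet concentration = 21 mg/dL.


K = Qb * (Cb_in - Cb_out) / Cb_in
K = 325 * (99 - 21) / 99
K = 256.1 mL/min


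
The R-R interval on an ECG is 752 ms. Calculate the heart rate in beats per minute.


HR = 60 / RR_interval(s)
RR = 752 ms = 0.752 s
HR = 60 / 0.752 = 79.79 bpm


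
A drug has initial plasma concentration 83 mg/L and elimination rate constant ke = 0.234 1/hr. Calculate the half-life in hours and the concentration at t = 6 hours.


t_half = ln(2) / ke = 0.693147 / 0.234 = 2.962 hr
C(t) = C0 * exp(-ke*t) = 83 * exp(-0.234*6)
C(6) = 20.39 mg/L


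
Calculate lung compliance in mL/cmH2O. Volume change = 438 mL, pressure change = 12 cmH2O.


C = dV / dP
C = 438 / 12
C = 36.5 mL/cmH2O


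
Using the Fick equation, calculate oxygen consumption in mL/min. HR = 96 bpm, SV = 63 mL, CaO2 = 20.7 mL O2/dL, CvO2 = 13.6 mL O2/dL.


CO = HR*SV = 96*63/1000 = 6.048 L/min
a-v O2 diff = 20.7 - 13.6 = 7.1 mL/dL
VO2 = CO * (CaO2-CvO2) * 10 dL/L
VO2 = 6.048 * 7.1 * 10
VO2 = 429.4 mL/min


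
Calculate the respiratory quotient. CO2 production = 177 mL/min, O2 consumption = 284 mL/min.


RQ = VCO2 / VO2
RQ = 177 / 284
RQ = 0.6232


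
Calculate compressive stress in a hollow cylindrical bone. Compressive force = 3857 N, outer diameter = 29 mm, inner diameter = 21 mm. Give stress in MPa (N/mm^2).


A = pi*(r_o^2 - r_i^2)
r_o = 14.5 mm, r_i = 10.5 mm
A = 314.159 mm^2
sigma = F/A = 3857 / 314.159
sigma = 12.28 MPa


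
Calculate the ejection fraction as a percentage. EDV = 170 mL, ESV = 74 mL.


SV = EDV - ESV = 170 - 74 = 96 mL
EF = SV/EDV * 100 = 96/170 * 100
EF = 56.47%


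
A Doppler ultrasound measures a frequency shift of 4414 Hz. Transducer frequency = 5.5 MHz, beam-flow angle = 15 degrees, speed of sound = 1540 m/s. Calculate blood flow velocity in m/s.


v = fd * c / (2 * f0 * cos(theta))
v = 4414 * 1540 / (2 * 5.5000e+06 * cos(15))
v = 0.6398 m/s


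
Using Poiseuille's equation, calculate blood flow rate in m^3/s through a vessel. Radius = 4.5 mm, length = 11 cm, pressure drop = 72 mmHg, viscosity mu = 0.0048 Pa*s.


Q = pi*r^4*dP / (8*mu*L)
r = 0.0045 m, L = 0.11 m
dP = 72 mmHg = 9599.184 Pa
Q = 0.002928 m^3/s


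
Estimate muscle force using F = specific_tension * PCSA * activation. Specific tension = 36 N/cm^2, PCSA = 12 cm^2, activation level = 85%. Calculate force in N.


F = sigma * PCSA * activation
F = 36 * 12 * 0.85
F = 367.2 N


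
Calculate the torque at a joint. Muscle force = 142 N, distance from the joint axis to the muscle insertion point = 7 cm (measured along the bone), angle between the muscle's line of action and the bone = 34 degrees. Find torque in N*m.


Torque = F * d * sin(theta)   (moment arm = d*sin(theta))
d = 7 cm = 0.07 m
Torque = 142 * 0.07 * sin(34)
Torque = 5.558 N*m


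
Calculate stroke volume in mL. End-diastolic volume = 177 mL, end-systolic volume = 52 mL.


SV = EDV - ESV
SV = 177 - 52
SV = 125 mL


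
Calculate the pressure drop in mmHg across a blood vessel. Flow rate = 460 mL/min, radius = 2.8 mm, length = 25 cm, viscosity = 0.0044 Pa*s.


dP = 8*mu*L*Q / (pi*r^4)
Q = 460 mL/min = 7.66667e-06 m^3/s
dP = 349.388 Pa = 349.388 / 133.322 mmHg = 2.621 mmHg


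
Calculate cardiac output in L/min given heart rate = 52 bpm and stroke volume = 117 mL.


CO = HR * SV
CO = 52 * 117 / 1000
CO = 6.084 L/min


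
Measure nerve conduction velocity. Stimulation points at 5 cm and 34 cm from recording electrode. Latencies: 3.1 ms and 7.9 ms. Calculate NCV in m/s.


Distance = (34 - 5) / 100 = 0.29 m
dt = (7.9 - 3.1) / 1000 = 0.0048 s
NCV = dist / dt = 60.42 m/s


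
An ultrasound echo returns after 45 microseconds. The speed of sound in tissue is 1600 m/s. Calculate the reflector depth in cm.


depth = c * t / 2
t = 45 us = 4.5000e-05 s
depth = 1600 * 4.5000e-05 / 2
depth = 0.036 m = 3.6 cm


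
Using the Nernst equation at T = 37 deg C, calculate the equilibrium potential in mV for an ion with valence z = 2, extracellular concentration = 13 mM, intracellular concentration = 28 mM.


E = (RT/(zF)) * ln(C_out/C_in)
T = 37 + 273.15 = 310.15 K
E = (8.314 * 310.15 / (2 * 96485)) * ln(13/28)
E = -10.25 mV


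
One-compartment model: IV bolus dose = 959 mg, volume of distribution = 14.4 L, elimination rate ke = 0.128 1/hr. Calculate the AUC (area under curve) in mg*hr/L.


C0 = Dose/Vd = 959/14.4 = 66.5972 mg/L
AUC = C0/ke = 66.5972/0.128
AUC = 520.3 mg*hr/L


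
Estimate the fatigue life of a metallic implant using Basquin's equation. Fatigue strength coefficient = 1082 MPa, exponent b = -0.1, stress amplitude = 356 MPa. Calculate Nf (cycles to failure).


sigma_a = sigma_f' * (2Nf)^b
2Nf = (sigma_a/sigma_f')^(1/b)
2Nf = (356/1082)^(1/-0.1)
2Nf = 67262.442
Nf = 3.363e+04


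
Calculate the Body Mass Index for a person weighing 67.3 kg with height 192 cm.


BMI = weight / height^2
height = 192 cm = 1.92 m
BMI = 67.3 / 1.92^2
BMI = 18.26 kg/m^2


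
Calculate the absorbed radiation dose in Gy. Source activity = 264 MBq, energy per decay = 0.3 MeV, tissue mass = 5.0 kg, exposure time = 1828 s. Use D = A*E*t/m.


A = 264 MBq = 2.6400e+08 Bq
E = 0.3 MeV = 4.806e-14 J
D = A*E*t/m = 2.6400e+08*4.806e-14*1828/5.0
D = 0.004639 Gy


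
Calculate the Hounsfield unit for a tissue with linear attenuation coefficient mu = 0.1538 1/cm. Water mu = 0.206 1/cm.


HU = ((mu_tissue - mu_water) / mu_water) * 1000
HU = ((0.1538 - 0.206) / 0.206) * 1000
HU = -253.4


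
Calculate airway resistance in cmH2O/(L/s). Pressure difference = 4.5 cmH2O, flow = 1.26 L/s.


R = dP / flow
R = 4.5 / 1.26
R = 3.571 cmH2O/(L/s)


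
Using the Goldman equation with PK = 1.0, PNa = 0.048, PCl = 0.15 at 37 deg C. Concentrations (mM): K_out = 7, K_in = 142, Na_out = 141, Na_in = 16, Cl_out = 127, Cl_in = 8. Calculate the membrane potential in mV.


Vm = (RT/F)*ln((PK*Ko + PNa*Nao + PCl*Cli)/(PK*Ki + PNa*Nai + PCl*Clo))
Numer = 14.968, Denom = 161.818
Vm = -63.62 mV


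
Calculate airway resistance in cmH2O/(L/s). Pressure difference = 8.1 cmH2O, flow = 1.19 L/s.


R = dP / flow
R = 8.1 / 1.19
R = 6.807 cmH2O/(L/s)


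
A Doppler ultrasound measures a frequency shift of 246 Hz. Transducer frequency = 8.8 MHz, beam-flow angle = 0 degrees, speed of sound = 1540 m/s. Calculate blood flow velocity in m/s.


v = fd * c / (2 * f0 * cos(theta))
v = 246 * 1540 / (2 * 8.8000e+06 * cos(0))
v = 0.02152 m/s


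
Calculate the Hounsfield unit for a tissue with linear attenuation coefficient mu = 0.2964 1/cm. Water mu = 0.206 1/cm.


HU = ((mu_tissue - mu_water) / mu_water) * 1000
HU = ((0.2964 - 0.206) / 0.206) * 1000
HU = 438.8


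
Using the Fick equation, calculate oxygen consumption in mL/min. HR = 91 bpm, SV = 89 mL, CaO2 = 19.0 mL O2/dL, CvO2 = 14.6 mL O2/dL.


CO = HR*SV = 91*89/1000 = 8.099 L/min
a-v O2 diff = 19.0 - 14.6 = 4.4 mL/dL
VO2 = CO * (CaO2-CvO2) * 10 dL/L
VO2 = 8.099 * 4.4 * 10
VO2 = 356.4 mL/min


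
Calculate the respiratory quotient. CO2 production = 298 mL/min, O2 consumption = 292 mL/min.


RQ = VCO2 / VO2
RQ = 298 / 292
RQ = 1.021


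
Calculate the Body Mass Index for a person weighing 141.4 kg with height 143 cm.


BMI = weight / height^2
height = 143 cm = 1.43 m
BMI = 141.4 / 1.43^2
BMI = 69.15 kg/m^2


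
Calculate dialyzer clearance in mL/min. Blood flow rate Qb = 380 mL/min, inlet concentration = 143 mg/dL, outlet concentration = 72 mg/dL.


K = Qb * (Cb_in - Cb_out) / Cb_in
K = 380 * (143 - 72) / 143
K = 188.7 mL/min


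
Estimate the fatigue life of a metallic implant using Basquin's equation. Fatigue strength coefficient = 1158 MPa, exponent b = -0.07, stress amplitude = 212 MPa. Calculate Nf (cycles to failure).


sigma_a = sigma_f' * (2Nf)^b
2Nf = (sigma_a/sigma_f')^(1/b)
2Nf = (212/1158)^(1/-0.07)
2Nf = 3.4189732e+10
Nf = 1.7095e+10


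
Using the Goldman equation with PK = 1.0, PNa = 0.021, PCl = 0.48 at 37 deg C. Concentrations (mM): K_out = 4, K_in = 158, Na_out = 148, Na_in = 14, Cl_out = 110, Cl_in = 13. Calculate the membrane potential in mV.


Vm = (RT/F)*ln((PK*Ko + PNa*Nao + PCl*Cli)/(PK*Ki + PNa*Nai + PCl*Clo))
Numer = 13.348, Denom = 211.094
Vm = -73.79 mV


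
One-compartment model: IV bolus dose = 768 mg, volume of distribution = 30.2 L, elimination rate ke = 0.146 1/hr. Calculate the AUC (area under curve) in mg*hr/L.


C0 = Dose/Vd = 768/30.2 = 25.4305 mg/L
AUC = C0/ke = 25.4305/0.146
AUC = 174.2 mg*hr/L


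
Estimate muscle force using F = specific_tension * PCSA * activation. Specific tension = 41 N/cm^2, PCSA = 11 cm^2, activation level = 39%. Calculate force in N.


F = sigma * PCSA * activation
F = 41 * 11 * 0.39
F = 175.9 N


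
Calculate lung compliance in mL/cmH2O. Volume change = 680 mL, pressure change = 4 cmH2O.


C = dV / dP
C = 680 / 4
C = 170 mL/cmH2O


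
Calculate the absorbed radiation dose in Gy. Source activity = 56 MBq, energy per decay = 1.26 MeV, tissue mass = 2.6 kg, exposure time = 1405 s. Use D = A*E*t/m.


A = 56 MBq = 5.6000e+07 Bq
E = 1.26 MeV = 2.01852e-13 J
D = A*E*t/m = 5.6000e+07*2.01852e-13*1405/2.6
D = 0.006108 Gy


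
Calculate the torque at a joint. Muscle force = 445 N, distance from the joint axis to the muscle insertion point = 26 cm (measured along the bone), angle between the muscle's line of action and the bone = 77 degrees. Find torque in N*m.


Torque = F * d * sin(theta)   (moment arm = d*sin(theta))
d = 26 cm = 0.26 m
Torque = 445 * 0.26 * sin(77)
Torque = 112.7 N*m


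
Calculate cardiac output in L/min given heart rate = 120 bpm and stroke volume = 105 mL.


CO = HR * SV
CO = 120 * 105 / 1000
CO = 12.6 L/min


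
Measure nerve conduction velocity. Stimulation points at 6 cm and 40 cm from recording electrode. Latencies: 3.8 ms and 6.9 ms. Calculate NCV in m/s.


Distance = (40 - 6) / 100 = 0.34 m
dt = (6.9 - 3.8) / 1000 = 0.0031 s
NCV = dist / dt = 109.7 m/s


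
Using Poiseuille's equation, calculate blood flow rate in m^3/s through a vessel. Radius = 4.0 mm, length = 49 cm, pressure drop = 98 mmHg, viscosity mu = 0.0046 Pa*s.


Q = pi*r^4*dP / (8*mu*L)
r = 0.004 m, L = 0.49 m
dP = 98 mmHg = 13065.556 Pa
Q = 5.8274e-04 m^3/s


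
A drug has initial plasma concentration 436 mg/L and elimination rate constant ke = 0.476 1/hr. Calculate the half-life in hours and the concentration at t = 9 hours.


t_half = ln(2) / ke = 0.693147 / 0.476 = 1.456 hr
C(t) = C0 * exp(-ke*t) = 436 * exp(-0.476*9)
C(9) = 6.011 mg/L


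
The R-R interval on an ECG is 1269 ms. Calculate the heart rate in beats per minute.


HR = 60 / RR_interval(s)
RR = 1269 ms = 1.269 s
HR = 60 / 1.269 = 47.28 bpm


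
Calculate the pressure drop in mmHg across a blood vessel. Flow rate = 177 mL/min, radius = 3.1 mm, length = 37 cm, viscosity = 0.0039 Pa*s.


dP = 8*mu*L*Q / (pi*r^4)
Q = 177 mL/min = 2.95e-06 m^3/s
dP = 117.377 Pa = 117.377 / 133.322 mmHg = 0.8804 mmHg


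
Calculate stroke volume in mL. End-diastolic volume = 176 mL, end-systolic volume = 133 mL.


SV = EDV - ESV
SV = 176 - 133
SV = 43 mL


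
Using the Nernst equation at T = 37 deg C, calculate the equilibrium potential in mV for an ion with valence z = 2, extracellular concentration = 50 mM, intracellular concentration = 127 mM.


E = (RT/(zF)) * ln(C_out/C_in)
T = 37 + 273.15 = 310.15 K
E = (8.314 * 310.15 / (2 * 96485)) * ln(50/127)
E = -12.46 mV


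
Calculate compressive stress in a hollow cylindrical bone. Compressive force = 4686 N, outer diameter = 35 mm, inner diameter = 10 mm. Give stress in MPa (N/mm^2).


A = pi*(r_o^2 - r_i^2)
r_o = 17.5 mm, r_i = 5 mm
A = 883.573 mm^2
sigma = F/A = 4686 / 883.573
sigma = 5.303 MPa


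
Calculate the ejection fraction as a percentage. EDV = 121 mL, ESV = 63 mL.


SV = EDV - ESV = 121 - 63 = 58 mL
EF = SV/EDV * 100 = 58/121 * 100
EF = 47.93%
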